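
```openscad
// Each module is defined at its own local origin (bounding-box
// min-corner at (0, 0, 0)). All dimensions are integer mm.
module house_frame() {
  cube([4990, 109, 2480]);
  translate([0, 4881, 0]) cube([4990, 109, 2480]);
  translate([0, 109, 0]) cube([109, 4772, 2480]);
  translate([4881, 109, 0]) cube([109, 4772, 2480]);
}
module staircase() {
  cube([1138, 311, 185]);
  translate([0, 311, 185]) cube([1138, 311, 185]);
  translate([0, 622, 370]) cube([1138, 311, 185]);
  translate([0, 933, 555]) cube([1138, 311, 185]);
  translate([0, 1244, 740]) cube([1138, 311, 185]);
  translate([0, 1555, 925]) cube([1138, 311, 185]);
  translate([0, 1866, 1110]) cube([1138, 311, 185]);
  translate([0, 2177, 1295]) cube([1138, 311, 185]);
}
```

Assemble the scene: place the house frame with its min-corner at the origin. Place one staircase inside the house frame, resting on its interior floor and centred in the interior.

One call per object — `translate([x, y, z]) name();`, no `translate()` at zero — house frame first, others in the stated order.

house_frame();
translate([1926, 1251, 0]) staircase();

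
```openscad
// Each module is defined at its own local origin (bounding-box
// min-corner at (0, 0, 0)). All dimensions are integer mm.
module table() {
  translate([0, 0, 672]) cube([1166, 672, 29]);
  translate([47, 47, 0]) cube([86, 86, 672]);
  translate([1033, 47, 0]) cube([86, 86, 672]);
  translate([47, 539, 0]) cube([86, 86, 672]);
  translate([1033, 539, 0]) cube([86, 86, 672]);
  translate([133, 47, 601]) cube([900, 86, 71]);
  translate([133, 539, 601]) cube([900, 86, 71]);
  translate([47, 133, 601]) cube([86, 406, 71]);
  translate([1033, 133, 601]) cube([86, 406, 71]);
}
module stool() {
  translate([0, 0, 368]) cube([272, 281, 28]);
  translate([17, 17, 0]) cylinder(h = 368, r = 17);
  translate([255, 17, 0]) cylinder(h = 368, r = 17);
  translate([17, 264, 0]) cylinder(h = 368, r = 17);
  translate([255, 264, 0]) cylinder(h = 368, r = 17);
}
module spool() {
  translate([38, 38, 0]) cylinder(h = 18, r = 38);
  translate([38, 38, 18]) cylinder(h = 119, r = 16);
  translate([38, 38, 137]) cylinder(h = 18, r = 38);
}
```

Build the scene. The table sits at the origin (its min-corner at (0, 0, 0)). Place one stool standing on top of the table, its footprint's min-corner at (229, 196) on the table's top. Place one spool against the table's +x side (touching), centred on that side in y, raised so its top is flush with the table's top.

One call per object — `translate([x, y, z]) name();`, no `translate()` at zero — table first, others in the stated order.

table();
translate([229, 196, 701]) stool();
translate([1166, 298, 546]) spool();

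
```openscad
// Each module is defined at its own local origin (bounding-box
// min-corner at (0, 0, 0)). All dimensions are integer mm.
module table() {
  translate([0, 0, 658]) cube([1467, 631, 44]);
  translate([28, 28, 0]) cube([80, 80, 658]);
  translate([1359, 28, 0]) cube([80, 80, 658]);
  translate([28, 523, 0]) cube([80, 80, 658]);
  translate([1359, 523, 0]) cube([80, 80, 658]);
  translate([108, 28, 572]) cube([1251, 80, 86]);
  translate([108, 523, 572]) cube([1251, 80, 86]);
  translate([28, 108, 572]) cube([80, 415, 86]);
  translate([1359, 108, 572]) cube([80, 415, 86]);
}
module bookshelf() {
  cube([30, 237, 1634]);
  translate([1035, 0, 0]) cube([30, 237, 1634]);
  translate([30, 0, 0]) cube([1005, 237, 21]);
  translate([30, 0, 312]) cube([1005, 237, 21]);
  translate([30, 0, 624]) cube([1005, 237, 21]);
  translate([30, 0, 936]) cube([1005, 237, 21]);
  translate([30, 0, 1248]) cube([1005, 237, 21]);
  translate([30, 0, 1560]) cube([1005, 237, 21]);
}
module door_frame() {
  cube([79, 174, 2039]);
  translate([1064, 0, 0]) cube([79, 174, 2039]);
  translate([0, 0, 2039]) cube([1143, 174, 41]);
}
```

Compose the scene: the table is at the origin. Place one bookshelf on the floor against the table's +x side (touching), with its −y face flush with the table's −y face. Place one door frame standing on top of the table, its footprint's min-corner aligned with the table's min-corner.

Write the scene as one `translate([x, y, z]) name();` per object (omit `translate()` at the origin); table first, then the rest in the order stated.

table();
translate([1467, 0, 0]) bookshelf();
translate([0, 0, 702]) door_frame();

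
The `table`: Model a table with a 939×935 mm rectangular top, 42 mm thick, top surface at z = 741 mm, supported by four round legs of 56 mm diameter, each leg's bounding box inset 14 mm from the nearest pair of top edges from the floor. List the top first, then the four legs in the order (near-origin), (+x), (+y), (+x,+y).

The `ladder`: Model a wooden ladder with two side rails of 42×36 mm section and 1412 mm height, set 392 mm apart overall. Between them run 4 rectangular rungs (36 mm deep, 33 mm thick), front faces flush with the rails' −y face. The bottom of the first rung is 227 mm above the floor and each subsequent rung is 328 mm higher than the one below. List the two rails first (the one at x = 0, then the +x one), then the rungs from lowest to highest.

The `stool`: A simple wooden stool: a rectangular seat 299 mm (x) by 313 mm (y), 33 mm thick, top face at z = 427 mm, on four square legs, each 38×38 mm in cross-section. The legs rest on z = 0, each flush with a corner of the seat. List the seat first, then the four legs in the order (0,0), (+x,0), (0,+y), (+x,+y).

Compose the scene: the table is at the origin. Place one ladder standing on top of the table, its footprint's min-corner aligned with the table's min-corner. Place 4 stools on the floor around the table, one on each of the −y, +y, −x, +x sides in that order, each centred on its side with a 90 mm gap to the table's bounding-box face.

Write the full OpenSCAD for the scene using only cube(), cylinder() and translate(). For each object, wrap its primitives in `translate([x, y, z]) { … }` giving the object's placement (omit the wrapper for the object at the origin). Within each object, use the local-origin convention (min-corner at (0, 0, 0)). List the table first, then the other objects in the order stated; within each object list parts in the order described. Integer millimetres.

translate([0, 0, 699]) cube([939, 935, 42]);
translate([42, 42, 0]) cylinder(h = 699, r = 28);
translate([897, 42, 0]) cylinder(h = 699, r = 28);
translate([42, 893, 0]) cylinder(h = 699, r = 28);
translate([897, 893, 0]) cylinder(h = 699, r = 28);
translate([0, 0, 741]) {
  cube([42, 36, 1412]);
  translate([350, 0, 0]) cube([42, 36, 1412]);
  translate([42, 0, 227]) cube([308, 36, 33]);
  translate([42, 0, 555]) cube([308, 36, 33]);
  translate([42, 0, 883]) cube([308, 36, 33]);
  translate([42, 0, 1211]) cube([308, 36, 33]);
}
translate([320, -403, 0]) {
  translate([0, 0, 394]) cube([299, 313, 33]);
  cube([38, 38, 394]);
  translate([261, 0, 0]) cube([38, 38, 394]);
  translate([0, 275, 0]) cube([38, 38, 394]);
  translate([261, 275, 0]) cube([38, 38, 394]);
}
translate([320, 1025, 0]) {
  translate([0, 0, 394]) cube([299, 313, 33]);
  cube([38, 38, 394]);
  translate([261, 0, 0]) cube([38, 38, 394]);
  translate([0, 275, 0]) cube([38, 38, 394]);
  translate([261, 275, 0]) cube([38, 38, 394]);
}
translate([-389, 311, 0]) {
  translate([0, 0, 394]) cube([299, 313, 33]);
  cube([38, 38, 394]);
  translate([261, 0, 0]) cube([38, 38, 394]);
  translate([0, 275, 0]) cube([38, 38, 394]);
  translate([261, 275, 0]) cube([38, 38, 394]);
}
translate([1029, 311, 0]) {
  translate([0, 0, 394]) cube([299, 313, 33]);
  cube([38, 38, 394]);
  translate([261, 0, 0]) cube([38, 38, 394]);
  translate([0, 275, 0]) cube([38, 38, 394]);
  translate([261, 275, 0]) cube([38, 38, 394]);
}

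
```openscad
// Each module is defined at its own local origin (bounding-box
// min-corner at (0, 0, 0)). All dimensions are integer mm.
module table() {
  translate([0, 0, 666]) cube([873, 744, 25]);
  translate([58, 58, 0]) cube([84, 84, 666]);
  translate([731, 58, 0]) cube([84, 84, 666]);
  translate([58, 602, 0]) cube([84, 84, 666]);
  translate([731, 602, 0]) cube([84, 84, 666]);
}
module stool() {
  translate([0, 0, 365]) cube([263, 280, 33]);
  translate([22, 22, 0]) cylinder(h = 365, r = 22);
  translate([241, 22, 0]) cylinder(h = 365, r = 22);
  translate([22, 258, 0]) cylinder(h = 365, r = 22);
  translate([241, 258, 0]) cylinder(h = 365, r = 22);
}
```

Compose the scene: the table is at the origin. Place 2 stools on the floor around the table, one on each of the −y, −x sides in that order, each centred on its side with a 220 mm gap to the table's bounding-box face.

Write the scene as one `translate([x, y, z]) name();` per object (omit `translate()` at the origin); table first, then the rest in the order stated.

table();
translate([305, -500, 0]) stool();
translate([-483, 232, 0]) stool();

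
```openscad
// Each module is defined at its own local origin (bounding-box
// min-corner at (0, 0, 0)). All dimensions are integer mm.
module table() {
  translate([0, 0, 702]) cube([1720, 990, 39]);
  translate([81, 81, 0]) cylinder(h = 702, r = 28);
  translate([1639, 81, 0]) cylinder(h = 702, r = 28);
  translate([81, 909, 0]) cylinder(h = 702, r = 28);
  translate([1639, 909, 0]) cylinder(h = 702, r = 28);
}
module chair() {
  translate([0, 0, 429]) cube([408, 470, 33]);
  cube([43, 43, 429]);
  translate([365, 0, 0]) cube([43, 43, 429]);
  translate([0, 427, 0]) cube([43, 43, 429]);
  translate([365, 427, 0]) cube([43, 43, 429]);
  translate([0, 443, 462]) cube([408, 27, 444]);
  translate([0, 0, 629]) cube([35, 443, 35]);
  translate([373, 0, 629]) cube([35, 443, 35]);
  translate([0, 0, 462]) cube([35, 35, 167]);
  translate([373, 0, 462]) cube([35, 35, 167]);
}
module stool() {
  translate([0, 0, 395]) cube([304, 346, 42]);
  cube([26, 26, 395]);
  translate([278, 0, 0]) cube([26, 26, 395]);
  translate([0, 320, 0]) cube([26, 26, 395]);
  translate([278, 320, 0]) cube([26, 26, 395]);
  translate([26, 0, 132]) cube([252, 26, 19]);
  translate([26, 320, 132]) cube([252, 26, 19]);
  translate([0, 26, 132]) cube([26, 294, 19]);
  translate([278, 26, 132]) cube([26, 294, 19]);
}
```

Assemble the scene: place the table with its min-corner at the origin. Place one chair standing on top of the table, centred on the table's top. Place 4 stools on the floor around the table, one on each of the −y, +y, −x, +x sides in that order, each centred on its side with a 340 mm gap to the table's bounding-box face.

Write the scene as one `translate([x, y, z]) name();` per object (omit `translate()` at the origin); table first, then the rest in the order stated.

table();
translate([656, 260, 741]) chair();
translate([708, -686, 0]) stool();
translate([708, 1330, 0]) stool();
translate([-644, 322, 0]) stool();
translate([2060, 322, 0]) stool();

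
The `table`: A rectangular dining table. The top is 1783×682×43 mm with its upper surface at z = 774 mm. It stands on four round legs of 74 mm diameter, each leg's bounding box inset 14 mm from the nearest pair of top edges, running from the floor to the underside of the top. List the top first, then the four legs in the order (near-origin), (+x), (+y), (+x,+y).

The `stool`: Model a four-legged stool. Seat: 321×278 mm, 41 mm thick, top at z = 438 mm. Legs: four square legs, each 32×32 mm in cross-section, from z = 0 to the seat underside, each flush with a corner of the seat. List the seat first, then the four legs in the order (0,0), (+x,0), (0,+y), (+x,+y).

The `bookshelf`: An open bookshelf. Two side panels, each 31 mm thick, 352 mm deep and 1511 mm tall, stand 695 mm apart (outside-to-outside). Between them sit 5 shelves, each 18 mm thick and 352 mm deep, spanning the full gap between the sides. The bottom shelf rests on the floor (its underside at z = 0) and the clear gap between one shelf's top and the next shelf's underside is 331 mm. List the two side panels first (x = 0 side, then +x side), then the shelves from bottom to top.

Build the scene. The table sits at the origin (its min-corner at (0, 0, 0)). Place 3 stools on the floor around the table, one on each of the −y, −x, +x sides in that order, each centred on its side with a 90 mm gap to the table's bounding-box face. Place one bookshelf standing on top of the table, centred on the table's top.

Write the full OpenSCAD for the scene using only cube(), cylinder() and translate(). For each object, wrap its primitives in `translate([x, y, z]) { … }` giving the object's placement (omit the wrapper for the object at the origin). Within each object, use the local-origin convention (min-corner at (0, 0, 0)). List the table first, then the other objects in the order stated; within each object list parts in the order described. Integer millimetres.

translate([0, 0, 731]) cube([1783, 682, 43]);
translate([51, 51, 0]) cylinder(h = 731, r = 37);
translate([1732, 51, 0]) cylinder(h = 731, r = 37);
translate([51, 631, 0]) cylinder(h = 731, r = 37);
translate([1732, 631, 0]) cylinder(h = 731, r = 37);
translate([731, -368, 0]) {
  translate([0, 0, 397]) cube([321, 278, 41]);
  cube([32, 32, 397]);
  translate([289, 0, 0]) cube([32, 32, 397]);
  translate([0, 246, 0]) cube([32, 32, 397]);
  translate([289, 246, 0]) cube([32, 32, 397]);
}
translate([-411, 202, 0]) {
  translate([0, 0, 397]) cube([321, 278, 41]);
  cube([32, 32, 397]);
  translate([289, 0, 0]) cube([32, 32, 397]);
  translate([0, 246, 0]) cube([32, 32, 397]);
  translate([289, 246, 0]) cube([32, 32, 397]);
}
translate([1873, 202, 0]) {
  translate([0, 0, 397]) cube([321, 278, 41]);
  cube([32, 32, 397]);
  translate([289, 0, 0]) cube([32, 32, 397]);
  translate([0, 246, 0]) cube([32, 32, 397]);
  translate([289, 246, 0]) cube([32, 32, 397]);
}
translate([544, 165, 774]) {
  cube([31, 352, 1511]);
  translate([664, 0, 0]) cube([31, 352, 1511]);
  translate([31, 0, 0]) cube([633, 352, 18]);
  translate([31, 0, 349]) cube([633, 352, 18]);
  translate([31, 0, 698]) cube([633, 352, 18]);
  translate([31, 0, 1047]) cube([633, 352, 18]);
  translate([31, 0, 1396]) cube([633, 352, 18]);
}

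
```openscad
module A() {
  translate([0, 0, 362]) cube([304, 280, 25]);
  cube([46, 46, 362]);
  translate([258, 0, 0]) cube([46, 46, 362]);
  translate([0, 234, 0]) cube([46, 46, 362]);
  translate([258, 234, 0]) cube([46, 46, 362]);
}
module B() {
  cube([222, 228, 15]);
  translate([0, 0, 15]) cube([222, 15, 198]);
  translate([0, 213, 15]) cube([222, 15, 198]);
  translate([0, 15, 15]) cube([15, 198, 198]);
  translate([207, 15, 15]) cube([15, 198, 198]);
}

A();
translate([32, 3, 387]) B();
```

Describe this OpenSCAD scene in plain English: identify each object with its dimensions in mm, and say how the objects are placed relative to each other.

A is a simple wooden stool: a rectangular seat 304 mm (x) by 280 mm (y), 25 mm thick, top face at z = 387 mm, on four square legs, each 46×46 mm in cross-section. The legs rest on z = 0, each flush with a corner of the seat.

B is an open storage box with external size 222×228×213 mm and wall thickness 15 mm (the base is also 15 mm thick). The base covers the whole footprint; the four walls stand on the base, with the y-facing walls full-width and the x-facing walls fitting between their inner faces.

The open box is on top of the stool.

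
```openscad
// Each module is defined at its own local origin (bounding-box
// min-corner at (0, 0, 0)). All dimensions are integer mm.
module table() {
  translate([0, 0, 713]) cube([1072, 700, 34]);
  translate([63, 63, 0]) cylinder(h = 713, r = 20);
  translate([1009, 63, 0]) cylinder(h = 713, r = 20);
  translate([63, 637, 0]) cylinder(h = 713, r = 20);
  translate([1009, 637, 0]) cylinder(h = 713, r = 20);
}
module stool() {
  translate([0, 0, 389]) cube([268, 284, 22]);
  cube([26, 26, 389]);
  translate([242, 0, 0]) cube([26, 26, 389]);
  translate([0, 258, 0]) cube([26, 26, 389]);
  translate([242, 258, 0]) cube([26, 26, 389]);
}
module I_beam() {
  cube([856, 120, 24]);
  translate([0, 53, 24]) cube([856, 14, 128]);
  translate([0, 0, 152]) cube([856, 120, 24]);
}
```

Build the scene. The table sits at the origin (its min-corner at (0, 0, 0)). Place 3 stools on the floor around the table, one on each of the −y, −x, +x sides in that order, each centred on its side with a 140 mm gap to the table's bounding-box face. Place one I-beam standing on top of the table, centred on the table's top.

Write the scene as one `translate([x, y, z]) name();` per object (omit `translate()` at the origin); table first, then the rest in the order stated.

table();
translate([402, -424, 0]) stool();
translate([-408, 208, 0]) stool();
translate([1212, 208, 0]) stool();
translate([108, 290, 747]) I_beam();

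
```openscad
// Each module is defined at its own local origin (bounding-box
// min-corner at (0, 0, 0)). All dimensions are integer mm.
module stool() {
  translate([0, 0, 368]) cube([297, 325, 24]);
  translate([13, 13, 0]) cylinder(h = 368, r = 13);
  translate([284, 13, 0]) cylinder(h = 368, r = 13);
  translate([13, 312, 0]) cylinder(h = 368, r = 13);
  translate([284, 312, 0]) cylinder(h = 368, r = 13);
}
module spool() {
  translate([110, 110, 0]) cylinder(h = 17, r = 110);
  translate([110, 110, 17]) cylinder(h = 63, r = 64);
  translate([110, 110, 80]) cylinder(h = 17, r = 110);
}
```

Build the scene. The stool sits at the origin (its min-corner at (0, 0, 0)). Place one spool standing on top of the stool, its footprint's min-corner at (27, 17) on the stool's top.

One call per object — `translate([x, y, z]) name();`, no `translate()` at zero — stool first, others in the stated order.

stool();
translate([27, 17, 392]) spool();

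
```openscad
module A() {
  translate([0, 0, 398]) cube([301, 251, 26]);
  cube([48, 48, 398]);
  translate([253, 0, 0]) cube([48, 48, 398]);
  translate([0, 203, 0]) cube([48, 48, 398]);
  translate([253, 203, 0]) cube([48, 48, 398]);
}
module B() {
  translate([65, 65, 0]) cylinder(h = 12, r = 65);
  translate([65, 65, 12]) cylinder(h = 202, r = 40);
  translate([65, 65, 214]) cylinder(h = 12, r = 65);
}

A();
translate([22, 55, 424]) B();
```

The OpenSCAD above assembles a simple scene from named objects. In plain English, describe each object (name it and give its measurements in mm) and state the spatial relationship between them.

A is a four-legged stool. The seat is 301×251 mm, 26 mm thick, top at z = 424 mm. It stands on four square legs, each 48×48 mm in cross-section, from z = 0 to the seat underside, each flush with a corner of the seat.

B is a spool: two coaxial disc flanges of radius 65 mm and thickness 12 mm, joined by a core cylinder of radius 40 mm and height 202 mm. The lower flange rests on z = 0 and the three cylinders share a vertical axis.

The spool is on top of the stool.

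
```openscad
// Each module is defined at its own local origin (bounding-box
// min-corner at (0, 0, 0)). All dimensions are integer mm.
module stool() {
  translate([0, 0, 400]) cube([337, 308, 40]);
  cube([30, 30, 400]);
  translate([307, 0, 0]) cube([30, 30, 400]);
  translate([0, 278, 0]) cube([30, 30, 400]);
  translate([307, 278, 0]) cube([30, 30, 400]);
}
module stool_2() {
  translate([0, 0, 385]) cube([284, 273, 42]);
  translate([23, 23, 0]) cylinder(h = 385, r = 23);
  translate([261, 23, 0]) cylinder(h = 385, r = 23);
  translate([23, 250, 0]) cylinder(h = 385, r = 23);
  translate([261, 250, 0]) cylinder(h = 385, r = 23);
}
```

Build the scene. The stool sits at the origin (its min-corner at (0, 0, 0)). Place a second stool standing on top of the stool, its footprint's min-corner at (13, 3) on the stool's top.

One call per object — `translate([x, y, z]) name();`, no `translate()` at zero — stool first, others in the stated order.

stool();
translate([13, 3, 440]) stool_2();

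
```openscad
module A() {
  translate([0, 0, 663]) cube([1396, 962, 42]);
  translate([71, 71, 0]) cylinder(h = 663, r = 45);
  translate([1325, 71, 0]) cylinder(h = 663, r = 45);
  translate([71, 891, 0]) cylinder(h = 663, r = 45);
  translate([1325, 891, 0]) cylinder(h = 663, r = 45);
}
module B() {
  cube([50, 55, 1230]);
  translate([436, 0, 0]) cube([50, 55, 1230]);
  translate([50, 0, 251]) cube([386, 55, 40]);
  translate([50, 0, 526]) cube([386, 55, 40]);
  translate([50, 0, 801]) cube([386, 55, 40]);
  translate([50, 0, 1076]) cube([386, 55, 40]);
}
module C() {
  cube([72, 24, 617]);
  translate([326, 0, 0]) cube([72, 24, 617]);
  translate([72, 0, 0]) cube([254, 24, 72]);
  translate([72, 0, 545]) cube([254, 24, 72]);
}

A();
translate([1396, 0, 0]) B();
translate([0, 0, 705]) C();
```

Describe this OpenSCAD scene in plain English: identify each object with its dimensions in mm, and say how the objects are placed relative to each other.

A is a table with a 1396×962 mm rectangular top, 42 mm thick, top surface at z = 705 mm, supported by four round legs of 90 mm diameter, each leg's bounding box inset 26 mm from the nearest pair of top edges, running from the floor.

B is a straight ladder. Two 50×55 mm vertical rails, 1230 mm tall, stand 486 mm apart (outside-to-outside) with their front faces coplanar on the −y side. 4 rungs, each 55 mm deep and 40 mm tall, span between the inner faces of the rails, front faces flush with the rails. The lowest rung's underside is at z = 251 mm and rungs are spaced 275 mm apart (underside to underside).

C is a picture frame with a 254×473 mm rectangular opening (x by z) and a uniform 72 mm border on every side. Frame depth is 24 mm along y. It is built from two vertical stiles running the full outside height and two horizontal rails spanning the gap between the stiles.

The ladder is against the table's +x side, with their −y faces flush. The picture frame is on top of the table.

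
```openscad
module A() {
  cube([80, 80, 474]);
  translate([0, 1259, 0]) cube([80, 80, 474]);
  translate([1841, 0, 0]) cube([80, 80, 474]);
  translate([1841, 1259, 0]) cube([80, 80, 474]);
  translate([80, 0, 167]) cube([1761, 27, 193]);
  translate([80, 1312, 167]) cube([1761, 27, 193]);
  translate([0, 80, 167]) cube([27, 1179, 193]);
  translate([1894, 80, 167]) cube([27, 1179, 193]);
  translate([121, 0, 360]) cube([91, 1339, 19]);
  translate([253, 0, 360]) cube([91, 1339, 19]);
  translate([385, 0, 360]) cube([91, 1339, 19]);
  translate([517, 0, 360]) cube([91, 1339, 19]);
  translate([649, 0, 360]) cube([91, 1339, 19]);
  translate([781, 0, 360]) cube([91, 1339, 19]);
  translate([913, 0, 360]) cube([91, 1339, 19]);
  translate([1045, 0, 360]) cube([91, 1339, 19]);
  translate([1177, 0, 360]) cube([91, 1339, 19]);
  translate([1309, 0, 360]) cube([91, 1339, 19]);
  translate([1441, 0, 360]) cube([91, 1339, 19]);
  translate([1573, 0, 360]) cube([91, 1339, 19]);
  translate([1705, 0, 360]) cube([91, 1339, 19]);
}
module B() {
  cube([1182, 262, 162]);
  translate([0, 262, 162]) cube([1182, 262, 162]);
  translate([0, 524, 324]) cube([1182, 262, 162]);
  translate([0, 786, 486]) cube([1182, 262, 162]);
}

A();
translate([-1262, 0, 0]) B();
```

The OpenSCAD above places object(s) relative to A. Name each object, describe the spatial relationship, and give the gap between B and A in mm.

A is a bed frame. B is a staircase. The staircase is on the floor beside the bed frame on its −x side. The gap between the staircase and the bed frame is 80 mm.

The staircase's nearest face is 80 mm from the bed frame's −x face.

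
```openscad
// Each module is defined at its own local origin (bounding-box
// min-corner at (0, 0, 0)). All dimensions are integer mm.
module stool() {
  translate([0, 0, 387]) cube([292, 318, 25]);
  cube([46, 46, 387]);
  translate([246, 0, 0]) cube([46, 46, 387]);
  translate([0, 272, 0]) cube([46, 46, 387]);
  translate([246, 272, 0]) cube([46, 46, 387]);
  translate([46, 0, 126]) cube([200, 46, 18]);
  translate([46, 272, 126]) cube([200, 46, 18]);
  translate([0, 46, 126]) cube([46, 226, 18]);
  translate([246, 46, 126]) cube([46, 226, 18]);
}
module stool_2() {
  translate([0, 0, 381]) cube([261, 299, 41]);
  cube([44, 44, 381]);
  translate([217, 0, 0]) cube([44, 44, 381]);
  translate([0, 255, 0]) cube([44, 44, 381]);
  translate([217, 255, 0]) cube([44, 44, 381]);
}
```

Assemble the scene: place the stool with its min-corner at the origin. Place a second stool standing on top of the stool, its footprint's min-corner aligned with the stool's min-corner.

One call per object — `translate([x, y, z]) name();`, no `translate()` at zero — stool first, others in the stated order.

stool();
translate([0, 0, 412]) stool_2();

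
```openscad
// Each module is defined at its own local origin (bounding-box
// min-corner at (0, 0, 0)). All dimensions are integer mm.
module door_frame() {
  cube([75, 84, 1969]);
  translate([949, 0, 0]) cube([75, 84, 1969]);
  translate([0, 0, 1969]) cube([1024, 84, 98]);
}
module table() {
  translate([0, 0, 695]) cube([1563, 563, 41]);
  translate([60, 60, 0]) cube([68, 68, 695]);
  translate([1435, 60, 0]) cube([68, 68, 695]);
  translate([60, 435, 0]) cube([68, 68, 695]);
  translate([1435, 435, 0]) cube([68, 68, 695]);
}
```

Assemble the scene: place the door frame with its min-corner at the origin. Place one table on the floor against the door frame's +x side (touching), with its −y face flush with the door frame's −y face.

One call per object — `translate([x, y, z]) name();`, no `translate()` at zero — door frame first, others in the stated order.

door_frame();
translate([1024, 0, 0]) table();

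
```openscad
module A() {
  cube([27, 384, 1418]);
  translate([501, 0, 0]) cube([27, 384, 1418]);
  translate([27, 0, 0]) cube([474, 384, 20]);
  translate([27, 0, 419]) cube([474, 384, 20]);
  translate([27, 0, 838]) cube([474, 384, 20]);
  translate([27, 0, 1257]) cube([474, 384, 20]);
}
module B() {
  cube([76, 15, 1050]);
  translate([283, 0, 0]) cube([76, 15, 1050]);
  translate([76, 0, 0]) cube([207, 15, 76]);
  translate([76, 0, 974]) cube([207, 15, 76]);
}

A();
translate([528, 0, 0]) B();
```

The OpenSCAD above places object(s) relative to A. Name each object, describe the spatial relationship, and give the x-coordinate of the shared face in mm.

A is a bookshelf. B is a picture frame. The picture frame is against the bookshelf's +x side, with their −y faces flush. The x-coordinate of the shared face is 528 mm.

The bookshelf's +x face and the picture frame's −x face are both at x = 528 mm.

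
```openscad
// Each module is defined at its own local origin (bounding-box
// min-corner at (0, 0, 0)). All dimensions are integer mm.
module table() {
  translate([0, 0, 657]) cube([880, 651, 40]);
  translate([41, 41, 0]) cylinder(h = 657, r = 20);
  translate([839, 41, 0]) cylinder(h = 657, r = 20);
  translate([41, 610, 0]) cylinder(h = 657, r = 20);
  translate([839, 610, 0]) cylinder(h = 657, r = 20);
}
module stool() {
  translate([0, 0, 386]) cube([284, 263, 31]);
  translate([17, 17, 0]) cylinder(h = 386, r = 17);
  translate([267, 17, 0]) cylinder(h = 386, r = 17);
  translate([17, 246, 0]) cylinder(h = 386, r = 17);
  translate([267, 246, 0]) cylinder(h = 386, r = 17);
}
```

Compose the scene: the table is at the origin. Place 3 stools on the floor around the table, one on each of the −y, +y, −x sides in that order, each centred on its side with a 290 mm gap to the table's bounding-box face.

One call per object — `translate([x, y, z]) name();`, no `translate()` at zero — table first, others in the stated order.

table();
translate([298, -553, 0]) stool();
translate([298, 941, 0]) stool();
translate([-574, 194, 0]) stool();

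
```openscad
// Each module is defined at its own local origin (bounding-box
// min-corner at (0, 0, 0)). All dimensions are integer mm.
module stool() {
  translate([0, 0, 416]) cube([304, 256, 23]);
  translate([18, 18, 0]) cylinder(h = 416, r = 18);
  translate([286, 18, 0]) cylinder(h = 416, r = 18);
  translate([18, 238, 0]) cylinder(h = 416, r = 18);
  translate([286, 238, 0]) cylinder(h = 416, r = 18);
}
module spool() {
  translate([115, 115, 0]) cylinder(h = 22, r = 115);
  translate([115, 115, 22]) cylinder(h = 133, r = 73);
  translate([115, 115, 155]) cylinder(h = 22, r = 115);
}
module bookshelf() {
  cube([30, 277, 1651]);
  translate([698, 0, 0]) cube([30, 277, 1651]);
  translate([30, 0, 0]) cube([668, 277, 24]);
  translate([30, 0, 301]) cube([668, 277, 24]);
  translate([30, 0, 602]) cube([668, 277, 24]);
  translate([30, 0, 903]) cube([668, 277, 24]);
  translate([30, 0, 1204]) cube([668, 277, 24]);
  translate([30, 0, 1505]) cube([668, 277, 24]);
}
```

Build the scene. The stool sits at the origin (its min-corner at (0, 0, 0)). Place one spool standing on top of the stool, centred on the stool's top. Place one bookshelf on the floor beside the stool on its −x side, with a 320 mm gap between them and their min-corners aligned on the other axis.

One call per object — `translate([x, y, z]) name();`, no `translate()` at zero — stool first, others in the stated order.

stool();
translate([37, 13, 439]) spool();
translate([-1048, 0, 0]) bookshelf();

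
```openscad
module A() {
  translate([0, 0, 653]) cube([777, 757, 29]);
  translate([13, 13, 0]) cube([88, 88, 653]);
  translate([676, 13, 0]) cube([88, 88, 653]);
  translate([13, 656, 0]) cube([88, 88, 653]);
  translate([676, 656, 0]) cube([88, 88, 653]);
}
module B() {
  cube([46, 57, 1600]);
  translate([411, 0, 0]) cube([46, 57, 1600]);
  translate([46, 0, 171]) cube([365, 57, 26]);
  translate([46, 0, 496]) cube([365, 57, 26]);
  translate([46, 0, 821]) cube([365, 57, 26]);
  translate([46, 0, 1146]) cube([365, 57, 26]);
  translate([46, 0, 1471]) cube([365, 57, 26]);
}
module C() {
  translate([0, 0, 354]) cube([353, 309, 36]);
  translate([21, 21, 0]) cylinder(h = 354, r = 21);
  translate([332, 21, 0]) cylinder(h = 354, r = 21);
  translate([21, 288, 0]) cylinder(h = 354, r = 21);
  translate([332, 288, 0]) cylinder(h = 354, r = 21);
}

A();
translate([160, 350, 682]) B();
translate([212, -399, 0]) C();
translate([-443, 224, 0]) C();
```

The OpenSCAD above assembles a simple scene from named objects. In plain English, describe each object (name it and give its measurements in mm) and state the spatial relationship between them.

A is a table with a 777×757 mm rectangular top, 29 mm thick, top surface at z = 682 mm, supported by four 88×88 mm square legs, each inset 13 mm from the nearest pair of top edges, running from the floor.

B is a straight ladder. Two 46×57 mm vertical rails, 1600 mm tall, stand 457 mm apart (outside-to-outside) with their front faces coplanar on the −y side. 5 rungs, each 57 mm deep and 26 mm tall, span between the inner faces of the rails, front faces flush with the rails. The lowest rung's underside is at z = 171 mm and rungs are spaced 325 mm apart (underside to underside).

C is a simple wooden stool: a rectangular seat 353 mm (x) by 309 mm (y), 36 mm thick, top face at z = 390 mm, on four round legs, each 42 mm in diameter. The legs rest on z = 0, each leg's axis is inset half a diameter from the nearest pair of seat edges (so the leg's bounding box is flush with the corner).

The ladder is on top of the table, centred. Two stools sit around the table at the −y, −x sides.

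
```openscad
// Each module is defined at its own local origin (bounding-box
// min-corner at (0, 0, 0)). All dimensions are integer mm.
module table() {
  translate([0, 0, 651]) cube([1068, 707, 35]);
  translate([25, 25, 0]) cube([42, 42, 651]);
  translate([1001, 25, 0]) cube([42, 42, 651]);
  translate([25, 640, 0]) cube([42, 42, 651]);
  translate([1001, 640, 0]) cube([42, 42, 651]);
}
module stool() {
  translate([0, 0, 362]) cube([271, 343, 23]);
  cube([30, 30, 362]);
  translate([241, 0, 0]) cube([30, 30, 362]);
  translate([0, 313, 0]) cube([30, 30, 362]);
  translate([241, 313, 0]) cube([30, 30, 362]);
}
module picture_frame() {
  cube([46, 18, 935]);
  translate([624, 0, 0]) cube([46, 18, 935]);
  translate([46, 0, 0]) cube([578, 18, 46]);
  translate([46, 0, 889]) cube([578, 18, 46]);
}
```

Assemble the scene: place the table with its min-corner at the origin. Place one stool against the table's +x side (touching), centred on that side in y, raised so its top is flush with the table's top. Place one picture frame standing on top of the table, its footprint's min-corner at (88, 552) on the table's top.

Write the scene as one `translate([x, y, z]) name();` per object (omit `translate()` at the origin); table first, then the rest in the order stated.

table();
translate([1068, 182, 301]) stool();
translate([88, 552, 686]) picture_frame();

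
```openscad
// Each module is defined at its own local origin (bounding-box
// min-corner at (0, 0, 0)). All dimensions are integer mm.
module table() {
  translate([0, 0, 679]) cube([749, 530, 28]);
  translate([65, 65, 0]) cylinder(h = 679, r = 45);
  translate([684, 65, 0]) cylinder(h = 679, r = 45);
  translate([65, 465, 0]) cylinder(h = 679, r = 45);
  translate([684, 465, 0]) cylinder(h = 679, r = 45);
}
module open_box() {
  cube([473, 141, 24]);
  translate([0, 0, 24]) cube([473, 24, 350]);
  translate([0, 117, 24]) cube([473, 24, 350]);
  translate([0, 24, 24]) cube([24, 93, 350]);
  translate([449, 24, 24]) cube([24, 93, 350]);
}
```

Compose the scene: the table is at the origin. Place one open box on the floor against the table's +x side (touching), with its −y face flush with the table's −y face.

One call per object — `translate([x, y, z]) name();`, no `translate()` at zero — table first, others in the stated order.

table();
translate([749, 0, 0]) open_box();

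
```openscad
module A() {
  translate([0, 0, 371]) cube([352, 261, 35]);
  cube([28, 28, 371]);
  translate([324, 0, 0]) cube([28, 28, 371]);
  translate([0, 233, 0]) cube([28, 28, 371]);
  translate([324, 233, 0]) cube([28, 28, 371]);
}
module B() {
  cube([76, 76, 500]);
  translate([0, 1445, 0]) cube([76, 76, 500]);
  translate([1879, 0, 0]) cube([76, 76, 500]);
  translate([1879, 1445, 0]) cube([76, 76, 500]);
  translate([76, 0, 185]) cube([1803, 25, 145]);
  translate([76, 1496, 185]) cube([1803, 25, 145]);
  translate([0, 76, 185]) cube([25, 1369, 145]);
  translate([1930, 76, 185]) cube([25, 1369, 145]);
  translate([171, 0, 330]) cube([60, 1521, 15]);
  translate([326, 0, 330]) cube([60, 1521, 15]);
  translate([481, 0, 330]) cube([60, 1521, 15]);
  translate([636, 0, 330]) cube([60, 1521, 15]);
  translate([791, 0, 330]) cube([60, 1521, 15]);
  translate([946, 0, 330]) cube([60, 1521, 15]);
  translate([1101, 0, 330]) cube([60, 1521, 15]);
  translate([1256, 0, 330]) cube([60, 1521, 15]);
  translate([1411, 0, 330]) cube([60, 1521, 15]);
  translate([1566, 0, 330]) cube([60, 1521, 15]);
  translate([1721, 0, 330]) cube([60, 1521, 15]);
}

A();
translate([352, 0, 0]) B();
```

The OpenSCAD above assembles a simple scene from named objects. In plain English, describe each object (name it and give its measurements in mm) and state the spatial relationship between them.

A is a four-legged stool. The seat is 352×261 mm, 35 mm thick, top at z = 406 mm. It stands on four square legs, each 28×28 mm in cross-section, from z = 0 to the seat underside, each flush with a corner of the seat.

B is a bed frame 1955 mm long (x) by 1521 mm wide (y). Four 76×76 mm corner posts, 500 mm tall, at the corners of the footprint. Four rails of 25 mm thickness and 145 mm height run between adjacent posts with their undersides at z = 185 mm, their outer faces flush with the outside of the frame (the two x-running rails run between the posts' inner faces; the two y-running rails run between the posts' inner faces). 11 slats, each 60 mm wide (x) and 15 mm thick, lie across the top of the two x-running rails, running the full 1521 mm width of the frame in y; the slats are evenly spaced along x between the inner faces of the end posts with equal gaps (rounded down to the nearest mm) at the −x end and between each pair — any rounding remainder accumulates at the +x end.

The bed frame is against the stool's +x side, with their −y faces flush.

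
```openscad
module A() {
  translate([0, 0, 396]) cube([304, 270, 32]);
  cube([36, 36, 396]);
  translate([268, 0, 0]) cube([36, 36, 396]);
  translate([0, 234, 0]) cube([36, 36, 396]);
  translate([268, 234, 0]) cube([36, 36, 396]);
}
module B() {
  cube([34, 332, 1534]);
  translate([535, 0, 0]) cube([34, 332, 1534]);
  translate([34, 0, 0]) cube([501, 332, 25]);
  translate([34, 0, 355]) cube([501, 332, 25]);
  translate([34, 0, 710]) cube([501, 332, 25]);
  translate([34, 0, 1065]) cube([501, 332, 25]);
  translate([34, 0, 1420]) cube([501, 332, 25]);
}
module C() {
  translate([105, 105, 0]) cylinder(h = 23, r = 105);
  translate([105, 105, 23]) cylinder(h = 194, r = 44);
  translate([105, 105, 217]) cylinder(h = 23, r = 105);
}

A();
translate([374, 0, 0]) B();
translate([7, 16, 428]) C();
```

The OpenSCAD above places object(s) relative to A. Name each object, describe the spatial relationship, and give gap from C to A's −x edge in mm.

The spool's min-x is at 7; the stool's min-x is 0; gap = 7 mm.

A is a stool. B is a bookshelf. C is a spool. The bookshelf is on the floor beside the stool on its +x side. The spool is on top of the stool. The gap from the spool to the stool's −x edge is 7 mm.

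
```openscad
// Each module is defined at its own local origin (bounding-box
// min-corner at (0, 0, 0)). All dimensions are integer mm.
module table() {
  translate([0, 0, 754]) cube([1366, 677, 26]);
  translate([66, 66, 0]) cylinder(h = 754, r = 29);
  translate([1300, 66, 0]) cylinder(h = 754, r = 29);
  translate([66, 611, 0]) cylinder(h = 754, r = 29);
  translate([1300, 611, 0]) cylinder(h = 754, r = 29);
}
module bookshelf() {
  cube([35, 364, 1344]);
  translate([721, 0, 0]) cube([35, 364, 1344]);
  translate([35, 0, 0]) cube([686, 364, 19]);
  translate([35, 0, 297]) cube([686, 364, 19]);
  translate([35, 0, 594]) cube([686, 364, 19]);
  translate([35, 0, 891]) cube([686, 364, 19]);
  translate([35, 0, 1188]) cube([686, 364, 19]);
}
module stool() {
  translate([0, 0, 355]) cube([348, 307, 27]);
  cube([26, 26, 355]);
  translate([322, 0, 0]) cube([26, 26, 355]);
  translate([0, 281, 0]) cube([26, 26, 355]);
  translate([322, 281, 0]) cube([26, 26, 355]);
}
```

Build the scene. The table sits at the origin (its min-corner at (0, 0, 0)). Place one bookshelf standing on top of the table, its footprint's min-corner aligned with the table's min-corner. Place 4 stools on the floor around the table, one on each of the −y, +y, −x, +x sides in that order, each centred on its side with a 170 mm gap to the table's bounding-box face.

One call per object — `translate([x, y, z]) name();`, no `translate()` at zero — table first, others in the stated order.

table();
translate([0, 0, 780]) bookshelf();
translate([509, -477, 0]) stool();
translate([509, 847, 0]) stool();
translate([-518, 185, 0]) stool();
translate([1536, 185, 0]) stool();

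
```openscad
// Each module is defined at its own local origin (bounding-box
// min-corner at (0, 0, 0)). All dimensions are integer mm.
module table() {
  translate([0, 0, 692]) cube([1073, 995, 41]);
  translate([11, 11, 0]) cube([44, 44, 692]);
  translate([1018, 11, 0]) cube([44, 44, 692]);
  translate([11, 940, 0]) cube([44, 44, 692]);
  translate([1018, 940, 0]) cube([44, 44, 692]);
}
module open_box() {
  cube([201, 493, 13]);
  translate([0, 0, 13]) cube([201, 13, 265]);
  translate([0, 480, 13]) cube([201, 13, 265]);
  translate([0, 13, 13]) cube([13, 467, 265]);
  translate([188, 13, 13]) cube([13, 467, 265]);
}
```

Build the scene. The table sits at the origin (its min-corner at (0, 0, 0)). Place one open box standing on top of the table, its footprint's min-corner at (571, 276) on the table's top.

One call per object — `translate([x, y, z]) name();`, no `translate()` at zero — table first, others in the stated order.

table();
translate([571, 276, 733]) open_box();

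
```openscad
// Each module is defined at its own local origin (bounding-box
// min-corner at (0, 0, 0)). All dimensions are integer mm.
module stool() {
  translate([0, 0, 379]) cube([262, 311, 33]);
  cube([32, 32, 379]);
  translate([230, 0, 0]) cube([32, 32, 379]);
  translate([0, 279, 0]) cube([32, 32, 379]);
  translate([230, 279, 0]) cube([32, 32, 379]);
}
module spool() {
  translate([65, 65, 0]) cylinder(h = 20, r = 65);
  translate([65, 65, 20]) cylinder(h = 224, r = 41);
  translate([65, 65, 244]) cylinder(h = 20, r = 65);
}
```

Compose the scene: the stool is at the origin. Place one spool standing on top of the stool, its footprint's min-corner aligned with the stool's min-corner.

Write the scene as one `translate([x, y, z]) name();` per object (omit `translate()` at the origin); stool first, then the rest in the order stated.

stool();
translate([0, 0, 412]) spool();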